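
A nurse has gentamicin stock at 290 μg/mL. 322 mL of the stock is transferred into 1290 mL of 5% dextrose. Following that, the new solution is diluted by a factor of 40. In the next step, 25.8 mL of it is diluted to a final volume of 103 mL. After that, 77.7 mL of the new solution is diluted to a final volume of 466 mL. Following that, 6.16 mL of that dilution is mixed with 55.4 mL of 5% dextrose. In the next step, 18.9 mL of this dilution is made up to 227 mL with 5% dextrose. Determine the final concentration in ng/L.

Overall dilution factor = 5.006 × 40 × 3.992 × 5.997 × 9.994 × 12.01 = 5.75 × 10⁵.
290 μg/mL / 5.75 × 10⁵ = 5.04 × 10⁻⁴ μg/mL = 504 ng/L.

504 ng/L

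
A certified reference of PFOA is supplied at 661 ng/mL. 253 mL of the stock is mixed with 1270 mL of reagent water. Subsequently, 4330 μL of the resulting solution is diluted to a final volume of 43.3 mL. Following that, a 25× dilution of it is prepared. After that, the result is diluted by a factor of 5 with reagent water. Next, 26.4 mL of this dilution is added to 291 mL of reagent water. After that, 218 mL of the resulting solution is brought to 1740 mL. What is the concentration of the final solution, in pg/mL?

0.915 pg/mL

Overall dilution factor = 6.020 × 10 × 25 × 5 × 12.02 × 7.982 = 7.22 × 10⁵.
661 ng/mL / 7.22 × 10⁵ = 9.15 × 10⁻⁴ ng/mL = 0.915 pg/mL.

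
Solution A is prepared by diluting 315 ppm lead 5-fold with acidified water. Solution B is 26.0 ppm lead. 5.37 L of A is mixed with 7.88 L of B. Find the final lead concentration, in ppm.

41.0 ppm

C_A = 315 ppm / 5 = 63.0 ppm.
C_mix = (C_A·V_A + C_B·V_B)/(V_A + V_B) = (63.0×5.37 + 26.0×7.88) / 13.25 = 41.0 ppm.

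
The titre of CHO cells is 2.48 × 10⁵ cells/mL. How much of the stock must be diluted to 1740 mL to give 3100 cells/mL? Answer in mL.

21.8 mL

V₁ = C₂V₂/C₁ = 3100 × 1740 / 2.48 × 10⁵ = 21.8 mL.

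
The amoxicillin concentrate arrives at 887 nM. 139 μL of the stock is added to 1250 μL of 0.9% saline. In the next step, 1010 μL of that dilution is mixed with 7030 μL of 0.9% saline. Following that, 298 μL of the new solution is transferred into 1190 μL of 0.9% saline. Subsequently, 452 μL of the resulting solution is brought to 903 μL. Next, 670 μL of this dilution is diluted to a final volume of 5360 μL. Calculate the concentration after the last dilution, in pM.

140 pM

Overall dilution factor = 9.993 × 7.960 × 4.993 × 1.998 × 8 = 6348.
887 nM / 6348 = 0.140 nM = 140 pM.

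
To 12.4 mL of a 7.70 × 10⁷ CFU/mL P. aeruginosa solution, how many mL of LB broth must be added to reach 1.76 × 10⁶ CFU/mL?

530 mL

V₂ = C₁V₁/C₂ = 7.70 × 10⁷ × 12.4 / 1.76 × 10⁶ = 542 mL.
Diluent to add = V₂ − V₁ = 542 − 12.4 = 530 mL.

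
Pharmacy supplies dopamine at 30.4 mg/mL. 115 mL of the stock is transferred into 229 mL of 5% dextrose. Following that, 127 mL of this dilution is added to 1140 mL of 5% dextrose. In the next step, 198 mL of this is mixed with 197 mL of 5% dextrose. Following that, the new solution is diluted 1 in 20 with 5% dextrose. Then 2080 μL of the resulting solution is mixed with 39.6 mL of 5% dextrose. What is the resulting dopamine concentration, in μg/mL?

1.27 μg/mL

Overall dilution factor = 2.991 × 9.976 × 1.995 × 20 × 20.04 = 2.39 × 10⁴.
30.4 mg/mL / 2.39 × 10⁴ = 1.27 × 10⁻³ mg/mL = 1.27 μg/mL.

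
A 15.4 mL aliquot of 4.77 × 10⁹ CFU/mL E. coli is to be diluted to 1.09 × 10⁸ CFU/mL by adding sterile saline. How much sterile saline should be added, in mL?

V₂ = C₁V₁/C₂ = 4.77 × 10⁹ × 15.4 / 1.09 × 10⁸ = 674 mL.
Diluent to add = V₂ − V₁ = 674 − 15.4 = 659 mL.

659 mL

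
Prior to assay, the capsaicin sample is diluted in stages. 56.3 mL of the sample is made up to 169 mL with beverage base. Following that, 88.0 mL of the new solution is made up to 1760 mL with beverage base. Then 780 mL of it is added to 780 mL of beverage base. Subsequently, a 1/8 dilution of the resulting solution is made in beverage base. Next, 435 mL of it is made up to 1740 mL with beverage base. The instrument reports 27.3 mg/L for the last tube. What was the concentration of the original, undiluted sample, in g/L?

Overall dilution factor = 3.002 × 20 × 2 × 8 × 4 = 3842.
Original = 27.3 mg/L × 3842 = 1.05 × 10⁵ mg/L = 105 g/L.

105 g/L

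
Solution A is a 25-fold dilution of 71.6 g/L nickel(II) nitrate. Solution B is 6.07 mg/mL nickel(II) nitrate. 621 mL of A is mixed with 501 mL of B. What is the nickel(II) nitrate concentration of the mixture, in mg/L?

4300 mg/L

C_A = 71.6 g/L / 25 = 2.86 g/L.
C_B = 6.07 mg/mL = 6.07 g/L.
C_mix = (C_A·V_A + C_B·V_B)/(V_A + V_B) = (2.86×621 + 6.07×501) / 1122 = 4.30 g/L = 4300 mg/L.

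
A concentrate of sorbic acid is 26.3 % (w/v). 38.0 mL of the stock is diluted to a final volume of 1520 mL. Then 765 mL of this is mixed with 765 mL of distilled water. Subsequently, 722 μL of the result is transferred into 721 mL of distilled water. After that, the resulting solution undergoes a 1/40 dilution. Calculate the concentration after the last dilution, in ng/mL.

Overall dilution factor = 40 × 2 × 999.6 × 40 = 3.20 × 10⁶.
26.3 % (w/v) / 3.20 × 10⁶ = 8.22 × 10⁻⁶ % (w/v) = 82.2 ng/mL.

82.2 ng/mL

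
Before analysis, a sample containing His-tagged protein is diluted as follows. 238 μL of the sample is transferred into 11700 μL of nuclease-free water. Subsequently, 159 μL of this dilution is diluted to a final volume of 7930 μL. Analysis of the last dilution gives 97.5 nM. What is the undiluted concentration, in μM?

244 μM

Overall dilution factor = 50.16 × 49.87 = 2502.
Original = 97.5 nM × 2502 = 2.44 × 10⁵ nM = 244 μM.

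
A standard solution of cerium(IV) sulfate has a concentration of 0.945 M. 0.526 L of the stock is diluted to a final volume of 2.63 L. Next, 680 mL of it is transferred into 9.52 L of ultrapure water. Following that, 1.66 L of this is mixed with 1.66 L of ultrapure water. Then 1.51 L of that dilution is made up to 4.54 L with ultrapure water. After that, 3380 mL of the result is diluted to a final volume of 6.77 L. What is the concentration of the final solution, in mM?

Overall dilution factor = 5 × 15 × 2 × 3.007 × 2.003 = 903.
0.945 M / 903 = 1.05 × 10⁻³ M = 1.05 mM.

1.05 mM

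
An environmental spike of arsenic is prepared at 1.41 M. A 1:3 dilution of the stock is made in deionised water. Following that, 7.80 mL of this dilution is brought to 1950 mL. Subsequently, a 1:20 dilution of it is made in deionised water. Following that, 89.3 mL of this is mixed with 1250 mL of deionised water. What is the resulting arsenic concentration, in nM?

Overall dilution factor = 3 × 250 × 20 × 15.00 = 2.25 × 10⁵.
1.41 M / 2.25 × 10⁵ = 6.27 × 10⁻⁶ M = 6270 nM.

6270 nM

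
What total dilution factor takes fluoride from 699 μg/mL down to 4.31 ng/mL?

Factor = C₀/C_target = 699 μg/mL / 4.31 ng/mL = 1.62 × 10⁵.

1.62 × 10⁵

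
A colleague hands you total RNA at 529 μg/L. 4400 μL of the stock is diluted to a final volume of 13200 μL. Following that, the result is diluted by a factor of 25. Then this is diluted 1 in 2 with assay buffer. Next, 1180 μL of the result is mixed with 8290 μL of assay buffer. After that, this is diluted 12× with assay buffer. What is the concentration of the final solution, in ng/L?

Overall dilution factor = 3 × 25 × 2 × 8.025 × 12 = 1.44 × 10⁴.
529 μg/L / 1.44 × 10⁴ = 0.0366 μg/L = 36.6 ng/L.

36.6 ng/L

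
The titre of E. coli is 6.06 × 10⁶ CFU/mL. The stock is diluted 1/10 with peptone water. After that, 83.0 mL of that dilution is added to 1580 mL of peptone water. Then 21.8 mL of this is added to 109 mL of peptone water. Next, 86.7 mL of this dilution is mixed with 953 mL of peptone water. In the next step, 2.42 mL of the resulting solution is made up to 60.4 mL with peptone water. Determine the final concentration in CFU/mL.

16.8 CFU/mL

Overall dilution factor = 10 × 20.04 × 6 × 11.99 × 24.96 = 3.60 × 10⁵.
6.06 × 10⁶ CFU/mL / 3.60 × 10⁵ = 16.8 CFU/mL.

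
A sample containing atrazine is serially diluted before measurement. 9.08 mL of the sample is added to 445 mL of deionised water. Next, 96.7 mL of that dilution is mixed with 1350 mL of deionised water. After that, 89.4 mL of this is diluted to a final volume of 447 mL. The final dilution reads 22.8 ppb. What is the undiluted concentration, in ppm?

85.3 ppm

Overall dilution factor = 50.01 × 14.96 × 5 = 3741.
Original = 22.8 ppb × 3741 = 8.53 × 10⁴ ppb = 85.3 ppm.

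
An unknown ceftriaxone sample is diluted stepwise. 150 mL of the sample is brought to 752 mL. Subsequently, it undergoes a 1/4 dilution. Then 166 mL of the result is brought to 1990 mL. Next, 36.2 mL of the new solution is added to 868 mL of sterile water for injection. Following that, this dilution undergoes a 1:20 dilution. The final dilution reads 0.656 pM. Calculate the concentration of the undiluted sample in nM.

78.8 nM

Overall dilution factor = 5.013 × 4 × 11.99 × 24.98 × 20 = 1.20 × 10⁵.
Original = 0.656 pM × 1.20 × 10⁵ = 7.88 × 10⁴ pM = 78.8 nM.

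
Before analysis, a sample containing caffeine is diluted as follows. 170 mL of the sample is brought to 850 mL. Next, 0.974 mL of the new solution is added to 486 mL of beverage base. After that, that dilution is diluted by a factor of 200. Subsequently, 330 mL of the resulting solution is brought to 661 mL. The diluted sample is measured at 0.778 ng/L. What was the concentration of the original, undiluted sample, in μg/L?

779 μg/L

Overall dilution factor = 5 × 500.0 × 200 × 2.003 = 1.00 × 10⁶.
Original = 0.778 ng/L × 1.00 × 10⁶ = 7.79 × 10⁵ ng/L = 779 μg/L.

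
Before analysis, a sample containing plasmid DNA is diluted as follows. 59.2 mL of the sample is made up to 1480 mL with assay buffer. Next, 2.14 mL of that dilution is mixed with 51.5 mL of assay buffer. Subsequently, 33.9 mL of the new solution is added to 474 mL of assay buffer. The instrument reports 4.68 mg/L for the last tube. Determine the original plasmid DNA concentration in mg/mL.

Overall dilution factor = 25 × 25.07 × 14.98 = 9388.
Original = 4.68 mg/L × 9388 = 4.39 × 10⁴ mg/L = 43.9 mg/mL.

43.9 mg/mL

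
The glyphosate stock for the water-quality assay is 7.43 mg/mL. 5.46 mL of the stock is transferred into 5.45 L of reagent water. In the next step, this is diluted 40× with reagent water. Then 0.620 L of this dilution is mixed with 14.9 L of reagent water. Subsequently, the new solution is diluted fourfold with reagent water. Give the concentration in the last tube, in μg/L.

1.86 μg/L

Overall dilution factor = 999.2 × 40 × 25.03 × 4 = 4.00 × 10⁶.
7.43 mg/mL / 4.00 × 10⁶ = 1.86 × 10⁻⁶ mg/mL = 1.86 μg/L.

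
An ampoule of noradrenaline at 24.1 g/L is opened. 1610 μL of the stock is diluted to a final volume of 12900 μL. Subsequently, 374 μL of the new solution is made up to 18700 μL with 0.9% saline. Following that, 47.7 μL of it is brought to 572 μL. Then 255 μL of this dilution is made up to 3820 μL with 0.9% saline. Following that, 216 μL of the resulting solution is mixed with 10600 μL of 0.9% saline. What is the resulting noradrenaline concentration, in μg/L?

6.69 μg/L

Overall dilution factor = 8.012 × 50 × 11.99 × 14.98 × 50.07 = 3.60 × 10⁶.
24.1 g/L / 3.60 × 10⁶ = 6.69 × 10⁻⁶ g/L = 6.69 μg/L.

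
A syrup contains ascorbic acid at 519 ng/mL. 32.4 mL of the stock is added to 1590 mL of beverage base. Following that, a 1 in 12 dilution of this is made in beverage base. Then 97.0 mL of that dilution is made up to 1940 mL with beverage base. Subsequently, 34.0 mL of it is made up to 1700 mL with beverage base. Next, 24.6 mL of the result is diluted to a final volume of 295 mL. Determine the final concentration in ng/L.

Overall dilution factor = 50.07 × 12 × 20 × 50 × 11.99 = 7.21 × 10⁶.
519 ng/mL / 7.21 × 10⁶ = 7.20 × 10⁻⁵ ng/mL = 0.0720 ng/L.

0.0720 ng/L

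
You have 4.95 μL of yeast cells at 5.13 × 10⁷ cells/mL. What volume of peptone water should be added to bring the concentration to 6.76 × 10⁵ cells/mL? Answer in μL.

V₂ = C₁V₁/C₂ = 5.13 × 10⁷ × 4.95 / 6.76 × 10⁵ = 376 μL.
Diluent to add = V₂ − V₁ = 376 − 4.95 = 371 μL.

371 μL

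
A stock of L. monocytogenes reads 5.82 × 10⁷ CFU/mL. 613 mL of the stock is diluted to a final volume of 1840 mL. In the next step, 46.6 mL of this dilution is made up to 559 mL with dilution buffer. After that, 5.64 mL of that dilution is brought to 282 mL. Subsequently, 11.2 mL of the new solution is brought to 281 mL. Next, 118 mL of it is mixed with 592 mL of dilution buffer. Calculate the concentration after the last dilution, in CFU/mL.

Overall dilution factor = 3.002 × 12.00 × 50 × 25.09 × 6.017 = 2.72 × 10⁵.
5.82 × 10⁷ CFU/mL / 2.72 × 10⁵ = 214 CFU/mL.

214 CFU/mL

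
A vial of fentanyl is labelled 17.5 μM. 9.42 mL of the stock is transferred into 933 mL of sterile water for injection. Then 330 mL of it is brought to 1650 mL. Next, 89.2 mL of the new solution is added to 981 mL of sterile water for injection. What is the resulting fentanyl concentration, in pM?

2920 pM

Overall dilution factor = 100.0 × 5 × 12.00 = 6002.
17.5 μM / 6002 = 2.92 × 10⁻³ μM = 2920 pM.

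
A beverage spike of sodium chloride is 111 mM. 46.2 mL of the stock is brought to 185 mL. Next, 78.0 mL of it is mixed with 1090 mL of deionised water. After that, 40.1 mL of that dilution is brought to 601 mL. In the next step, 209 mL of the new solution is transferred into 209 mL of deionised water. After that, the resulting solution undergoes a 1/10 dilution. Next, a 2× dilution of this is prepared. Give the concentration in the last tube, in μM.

Overall dilution factor = 4.004 × 14.97 × 14.99 × 2 × 10 × 2 = 3.59 × 10⁴.
111 mM / 3.59 × 10⁴ = 3.09 × 10⁻³ mM = 3.09 μM.

3.09 μM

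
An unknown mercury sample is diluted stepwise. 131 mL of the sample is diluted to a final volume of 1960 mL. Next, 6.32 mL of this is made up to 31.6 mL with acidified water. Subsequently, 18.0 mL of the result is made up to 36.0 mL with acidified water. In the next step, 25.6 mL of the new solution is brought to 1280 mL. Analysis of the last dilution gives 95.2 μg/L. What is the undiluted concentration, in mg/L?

712 mg/L

Overall dilution factor = 14.96 × 5 × 2 × 50 = 7481.
Original = 95.2 μg/L × 7481 = 7.12 × 10⁵ μg/L = 712 mg/L.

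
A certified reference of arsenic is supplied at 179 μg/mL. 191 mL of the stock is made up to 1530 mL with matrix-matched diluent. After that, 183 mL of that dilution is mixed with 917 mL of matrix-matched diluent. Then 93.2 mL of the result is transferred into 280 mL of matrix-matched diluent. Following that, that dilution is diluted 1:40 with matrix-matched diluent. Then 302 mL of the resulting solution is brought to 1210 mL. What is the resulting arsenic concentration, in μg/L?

5.79 μg/L

Overall dilution factor = 8.010 × 6.011 × 4.004 × 40 × 4.007 = 3.09 × 10⁴.
179 μg/mL / 3.09 × 10⁴ = 5.79 × 10⁻³ μg/mL = 5.79 μg/L.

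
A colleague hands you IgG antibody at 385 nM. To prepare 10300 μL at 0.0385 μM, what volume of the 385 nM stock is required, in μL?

1030 μL

0.0385 μM = 38.5 nM.
V₁ = C₂V₂/C₁ = 38.5 × 10300 / 385 = 1030 μL.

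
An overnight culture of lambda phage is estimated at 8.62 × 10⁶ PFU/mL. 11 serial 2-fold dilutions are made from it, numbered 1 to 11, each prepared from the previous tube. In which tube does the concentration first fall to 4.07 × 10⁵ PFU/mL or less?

Tube n has concentration 8.62 × 10⁶ PFU/mL / 2ⁿ.
Need 2ⁿ ≥ 8.62 × 10⁶ PFU/mL / 4.07 × 10⁵ PFU/mL = 21.2, so n ≥ 4.40.
First such tube: n = 5.

tube 5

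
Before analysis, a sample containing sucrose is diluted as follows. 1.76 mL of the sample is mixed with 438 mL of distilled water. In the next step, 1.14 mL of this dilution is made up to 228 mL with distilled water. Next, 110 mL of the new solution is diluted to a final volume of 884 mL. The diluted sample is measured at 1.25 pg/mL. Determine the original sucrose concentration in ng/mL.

Overall dilution factor = 249.9 × 200 × 8.036 = 4.02 × 10⁵.
Original = 1.25 pg/mL × 4.02 × 10⁵ = 5.02 × 10⁵ pg/mL = 502 ng/mL.

502 ng/mL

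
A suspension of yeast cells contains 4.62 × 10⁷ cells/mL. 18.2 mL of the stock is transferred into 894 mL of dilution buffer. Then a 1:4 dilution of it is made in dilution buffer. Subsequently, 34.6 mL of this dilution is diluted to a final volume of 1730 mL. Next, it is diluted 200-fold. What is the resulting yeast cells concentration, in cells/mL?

23.0 cells/mL

Overall dilution factor = 50.12 × 4 × 50 × 200 = 2.00 × 10⁶.
4.62 × 10⁷ cells/mL / 2.00 × 10⁶ = 23.0 cells/mL.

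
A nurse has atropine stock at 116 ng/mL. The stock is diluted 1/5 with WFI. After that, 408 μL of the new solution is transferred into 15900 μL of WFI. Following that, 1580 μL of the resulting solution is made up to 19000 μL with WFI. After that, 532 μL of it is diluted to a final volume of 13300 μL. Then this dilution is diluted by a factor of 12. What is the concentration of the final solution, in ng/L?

Overall dilution factor = 5 × 39.97 × 12.03 × 25 × 12 = 7.21 × 10⁵.
116 ng/mL / 7.21 × 10⁵ = 1.61 × 10⁻⁴ ng/mL = 0.161 ng/L.

0.161 ng/L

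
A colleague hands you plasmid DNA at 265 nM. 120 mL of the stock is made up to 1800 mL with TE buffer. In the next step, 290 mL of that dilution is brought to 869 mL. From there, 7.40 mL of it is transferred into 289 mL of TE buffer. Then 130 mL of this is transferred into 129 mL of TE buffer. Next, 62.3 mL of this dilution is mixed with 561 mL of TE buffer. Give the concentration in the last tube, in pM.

Overall dilution factor = 15 × 2.997 × 40.05 × 1.992 × 10.00 = 3.59 × 10⁴.
265 nM / 3.59 × 10⁴ = 7.38 × 10⁻³ nM = 7.38 pM.

7.38 pM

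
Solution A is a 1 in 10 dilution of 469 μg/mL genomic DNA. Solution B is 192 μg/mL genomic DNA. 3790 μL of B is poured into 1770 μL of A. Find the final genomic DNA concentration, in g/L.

C_A = 469 μg/mL / 10 = 46.9 μg/mL.
C_mix = (C_A·V_A + C_B·V_B)/(V_A + V_B) = (46.9×1770 + 192×3790) / 5560 = 146 μg/mL = 0.146 g/L.

0.146 g/L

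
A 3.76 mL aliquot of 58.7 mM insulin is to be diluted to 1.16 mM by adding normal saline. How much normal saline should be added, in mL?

V₂ = C₁V₁/C₂ = 58.7 × 3.76 / 1.16 = 190 mL.
Diluent to add = V₂ − V₁ = 190 − 3.76 = 187 mL.

187 mL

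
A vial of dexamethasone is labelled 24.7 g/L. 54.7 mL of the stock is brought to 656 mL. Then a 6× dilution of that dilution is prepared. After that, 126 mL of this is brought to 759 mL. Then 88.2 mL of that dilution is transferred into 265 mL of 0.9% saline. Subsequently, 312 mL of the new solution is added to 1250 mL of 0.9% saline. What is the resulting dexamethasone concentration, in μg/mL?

2.84 μg/mL

Overall dilution factor = 11.99 × 6 × 6.024 × 4.005 × 5.006 = 8690.
24.7 g/L / 8690 = 2.84 × 10⁻³ g/L = 2.84 μg/mL.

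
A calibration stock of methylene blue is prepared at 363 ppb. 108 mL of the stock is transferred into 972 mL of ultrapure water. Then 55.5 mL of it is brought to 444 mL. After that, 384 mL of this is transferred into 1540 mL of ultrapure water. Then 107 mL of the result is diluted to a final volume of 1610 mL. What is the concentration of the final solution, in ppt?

60.2 ppt

Overall dilution factor = 10 × 8 × 5.010 × 15.05 = 6031.
363 ppb / 6031 = 0.0602 ppb = 60.2 ppt.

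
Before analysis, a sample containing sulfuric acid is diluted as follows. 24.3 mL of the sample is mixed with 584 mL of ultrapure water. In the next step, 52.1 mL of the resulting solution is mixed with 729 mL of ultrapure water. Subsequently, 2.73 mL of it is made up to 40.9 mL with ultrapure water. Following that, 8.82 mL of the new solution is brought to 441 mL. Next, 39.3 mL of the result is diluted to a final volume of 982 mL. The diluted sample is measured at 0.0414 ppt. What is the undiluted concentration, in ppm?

0.291 ppm

Overall dilution factor = 25.03 × 14.99 × 14.98 × 50 × 24.99 = 7.02 × 10⁶.
Original = 0.0414 ppt × 7.02 × 10⁶ = 2.91 × 10⁵ ppt = 0.291 ppm.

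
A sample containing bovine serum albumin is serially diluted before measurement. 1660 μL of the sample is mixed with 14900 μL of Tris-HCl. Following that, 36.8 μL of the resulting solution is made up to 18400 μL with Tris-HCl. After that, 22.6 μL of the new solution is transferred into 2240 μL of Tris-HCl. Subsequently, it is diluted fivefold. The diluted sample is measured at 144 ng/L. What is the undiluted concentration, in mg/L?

Overall dilution factor = 9.976 × 500 × 100.1 × 5 = 2.50 × 10⁶.
Original = 144 ng/L × 2.50 × 10⁶ = 3.60 × 10⁸ ng/L = 360 mg/L.

360 mg/L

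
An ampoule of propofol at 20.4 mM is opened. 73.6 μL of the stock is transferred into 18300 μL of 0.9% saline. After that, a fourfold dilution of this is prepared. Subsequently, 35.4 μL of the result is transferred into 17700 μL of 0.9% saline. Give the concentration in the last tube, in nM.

Overall dilution factor = 249.6 × 4 × 501 = 5.00 × 10⁵.
20.4 mM / 5.00 × 10⁵ = 4.08 × 10⁻⁵ mM = 40.8 nM.

40.8 nM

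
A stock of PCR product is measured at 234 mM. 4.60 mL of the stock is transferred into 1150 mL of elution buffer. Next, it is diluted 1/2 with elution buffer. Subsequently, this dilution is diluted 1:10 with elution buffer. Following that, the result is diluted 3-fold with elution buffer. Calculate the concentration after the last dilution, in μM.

15.5 μM

Overall dilution factor = 251 × 2 × 10 × 3 = 1.51 × 10⁴.
234 mM / 1.51 × 10⁴ = 0.0155 mM = 15.5 μM.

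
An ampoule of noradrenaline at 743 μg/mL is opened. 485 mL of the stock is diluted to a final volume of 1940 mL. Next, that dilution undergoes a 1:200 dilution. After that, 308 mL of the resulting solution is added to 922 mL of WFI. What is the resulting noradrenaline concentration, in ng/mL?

233 ng/mL

Overall dilution factor = 4 × 200 × 3.994 = 3195.
743 μg/mL / 3195 = 0.233 μg/mL = 233 ng/mL.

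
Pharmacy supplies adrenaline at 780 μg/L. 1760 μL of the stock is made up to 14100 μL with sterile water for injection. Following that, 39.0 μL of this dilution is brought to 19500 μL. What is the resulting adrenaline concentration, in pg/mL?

195 pg/mL

Overall dilution factor = 8.011 × 500 = 4006.
780 μg/L / 4006 = 0.195 μg/L = 195 pg/mL.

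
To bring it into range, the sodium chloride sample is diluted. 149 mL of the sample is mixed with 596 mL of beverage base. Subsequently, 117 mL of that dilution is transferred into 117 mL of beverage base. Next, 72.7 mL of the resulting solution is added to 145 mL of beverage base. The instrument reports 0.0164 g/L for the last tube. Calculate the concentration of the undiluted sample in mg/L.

491 mg/L

Overall dilution factor = 5 × 2 × 2.994 = 29.9.
Original = 0.0164 g/L × 29.9 = 0.491 g/L = 491 mg/L.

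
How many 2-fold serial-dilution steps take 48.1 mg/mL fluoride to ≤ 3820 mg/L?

Need 2ⁿ ≥ 12.6, so n ≥ log(12.6)/log(2) = 3.65.
Minimum whole steps: n = 4.

4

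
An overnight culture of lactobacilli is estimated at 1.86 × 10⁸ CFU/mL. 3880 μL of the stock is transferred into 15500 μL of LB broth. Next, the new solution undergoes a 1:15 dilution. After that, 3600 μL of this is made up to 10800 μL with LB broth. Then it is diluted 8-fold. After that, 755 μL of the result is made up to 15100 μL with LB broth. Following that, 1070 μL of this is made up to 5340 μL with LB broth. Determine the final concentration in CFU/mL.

Overall dilution factor = 4.995 × 15 × 3 × 8 × 20 × 4.991 = 1.79 × 10⁵.
1.86 × 10⁸ CFU/mL / 1.79 × 10⁵ = 1040 CFU/mL.

1040 CFU/mL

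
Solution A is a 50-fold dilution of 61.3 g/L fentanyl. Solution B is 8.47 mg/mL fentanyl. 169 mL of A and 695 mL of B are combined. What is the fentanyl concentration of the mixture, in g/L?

C_A = 61.3 g/L / 50 = 1.23 g/L.
C_B = 8.47 mg/mL = 8.47 g/L.
C_mix = (C_A·V_A + C_B·V_B)/(V_A + V_B) = (1.23×169 + 8.47×695) / 864.0 = 7.05 g/L.

7.05 g/L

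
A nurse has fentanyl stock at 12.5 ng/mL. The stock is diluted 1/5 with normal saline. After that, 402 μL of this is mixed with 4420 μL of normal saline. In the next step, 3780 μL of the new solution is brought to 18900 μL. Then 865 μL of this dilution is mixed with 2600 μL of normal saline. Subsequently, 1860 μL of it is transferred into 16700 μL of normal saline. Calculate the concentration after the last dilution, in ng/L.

Overall dilution factor = 5 × 12.00 × 5 × 4.006 × 9.978 = 1.20 × 10⁴.
12.5 ng/mL / 1.20 × 10⁴ = 1.04 × 10⁻³ ng/mL = 1.04 ng/L.

1.04 ng/L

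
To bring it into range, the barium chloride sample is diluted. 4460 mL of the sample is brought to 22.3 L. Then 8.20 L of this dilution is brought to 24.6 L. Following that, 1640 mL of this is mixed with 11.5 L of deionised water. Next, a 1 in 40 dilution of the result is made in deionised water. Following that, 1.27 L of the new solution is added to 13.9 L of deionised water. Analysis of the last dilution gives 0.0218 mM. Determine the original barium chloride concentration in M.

Overall dilution factor = 5 × 3 × 8.012 × 40 × 11.94 = 5.74 × 10⁴.
Original = 0.0218 mM × 5.74 × 10⁴ = 1252 mM = 1.25 M.

1.25 M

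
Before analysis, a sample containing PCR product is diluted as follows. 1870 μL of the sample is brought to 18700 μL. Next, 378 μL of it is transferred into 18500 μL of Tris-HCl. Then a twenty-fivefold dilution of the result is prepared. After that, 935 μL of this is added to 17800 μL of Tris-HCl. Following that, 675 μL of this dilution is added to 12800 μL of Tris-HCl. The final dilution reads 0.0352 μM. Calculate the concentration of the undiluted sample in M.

Overall dilution factor = 10 × 49.94 × 25 × 20.04 × 19.96 = 4.99 × 10⁶.
Original = 0.0352 μM × 4.99 × 10⁶ = 1.76 × 10⁵ μM = 0.176 M.

0.176 M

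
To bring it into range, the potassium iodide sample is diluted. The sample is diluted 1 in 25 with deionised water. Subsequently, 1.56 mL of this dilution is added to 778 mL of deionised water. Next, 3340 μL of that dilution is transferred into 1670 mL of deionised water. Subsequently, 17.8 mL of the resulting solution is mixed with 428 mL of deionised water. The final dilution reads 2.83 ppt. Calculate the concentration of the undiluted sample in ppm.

444 ppm

Overall dilution factor = 25 × 499.7 × 501 × 25.04 = 1.57 × 10⁸.
Original = 2.83 ppt × 1.57 × 10⁸ = 4.44 × 10⁸ ppt = 444 ppm.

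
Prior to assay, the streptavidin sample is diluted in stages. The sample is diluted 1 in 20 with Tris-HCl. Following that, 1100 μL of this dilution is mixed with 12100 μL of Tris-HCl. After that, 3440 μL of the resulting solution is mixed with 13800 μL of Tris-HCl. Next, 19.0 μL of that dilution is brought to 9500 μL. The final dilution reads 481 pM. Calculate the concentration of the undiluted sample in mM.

0.289 mM

Overall dilution factor = 20 × 12 × 5.012 × 500 = 6.01 × 10⁵.
Original = 481 pM × 6.01 × 10⁵ = 2.89 × 10⁸ pM = 0.289 mM.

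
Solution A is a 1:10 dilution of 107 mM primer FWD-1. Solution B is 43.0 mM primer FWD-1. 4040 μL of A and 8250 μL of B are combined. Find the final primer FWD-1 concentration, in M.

0.0324 M

C_A = 107 mM / 10 = 10.7 mM.
C_mix = (C_A·V_A + C_B·V_B)/(V_A + V_B) = (10.7×4040 + 43.0×8250) / 12290 = 32.4 mM = 0.0324 M.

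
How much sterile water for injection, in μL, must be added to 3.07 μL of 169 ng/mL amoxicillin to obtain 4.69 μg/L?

108 μL

4.69 μg/L = 4.69 ng/mL.
V₂ = C₁V₁/C₂ = 169 × 3.07 / 4.69 = 111 μL.
Diluent to add = V₂ − V₁ = 111 − 3.07 = 108 μL.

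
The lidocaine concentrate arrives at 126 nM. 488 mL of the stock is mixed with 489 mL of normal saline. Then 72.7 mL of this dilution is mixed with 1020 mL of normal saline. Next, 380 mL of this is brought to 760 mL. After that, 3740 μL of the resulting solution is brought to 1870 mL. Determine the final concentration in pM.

Overall dilution factor = 2.002 × 15.03 × 2 × 500 = 3.01 × 10⁴.
126 nM / 3.01 × 10⁴ = 4.19 × 10⁻³ nM = 4.19 pM.

4.19 pM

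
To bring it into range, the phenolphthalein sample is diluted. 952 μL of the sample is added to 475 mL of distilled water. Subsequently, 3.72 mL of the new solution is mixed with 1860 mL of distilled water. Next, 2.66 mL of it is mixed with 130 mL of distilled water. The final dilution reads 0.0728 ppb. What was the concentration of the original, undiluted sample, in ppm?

909 ppm

Overall dilution factor = 499.9 × 501 × 49.87 = 1.25 × 10⁷.
Original = 0.0728 ppb × 1.25 × 10⁷ = 9.09 × 10⁵ ppb = 909 ppm.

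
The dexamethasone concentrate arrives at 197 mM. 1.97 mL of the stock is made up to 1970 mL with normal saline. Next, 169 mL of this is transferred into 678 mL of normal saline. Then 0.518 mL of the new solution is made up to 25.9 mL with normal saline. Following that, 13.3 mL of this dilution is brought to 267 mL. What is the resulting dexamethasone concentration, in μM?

0.0392 μM

Overall dilution factor = 1000 × 5.012 × 50 × 20.08 = 5.03 × 10⁶.
197 mM / 5.03 × 10⁶ = 3.92 × 10⁻⁵ mM = 0.0392 μM.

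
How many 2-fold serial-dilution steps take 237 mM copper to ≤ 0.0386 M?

3

Need 2ⁿ ≥ 6.14, so n ≥ log(6.14)/log(2) = 2.62.
Minimum whole steps: n = 3.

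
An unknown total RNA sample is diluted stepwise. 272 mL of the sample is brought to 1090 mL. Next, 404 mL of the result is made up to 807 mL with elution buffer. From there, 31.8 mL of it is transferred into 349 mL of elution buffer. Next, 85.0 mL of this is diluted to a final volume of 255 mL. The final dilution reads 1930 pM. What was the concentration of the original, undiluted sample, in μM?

0.555 μM

Overall dilution factor = 4.007 × 1.998 × 11.97 × 3 = 288.
Original = 1930 pM × 288 = 5.55 × 10⁵ pM = 0.555 μM.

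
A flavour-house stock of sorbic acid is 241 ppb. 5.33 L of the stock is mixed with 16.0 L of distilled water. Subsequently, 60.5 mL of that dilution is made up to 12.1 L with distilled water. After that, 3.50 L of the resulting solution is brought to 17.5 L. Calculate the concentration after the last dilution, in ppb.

0.0602 ppb

Overall dilution factor = 4.002 × 200 × 5 = 4002.
241 ppb / 4002 = 0.0602 ppb.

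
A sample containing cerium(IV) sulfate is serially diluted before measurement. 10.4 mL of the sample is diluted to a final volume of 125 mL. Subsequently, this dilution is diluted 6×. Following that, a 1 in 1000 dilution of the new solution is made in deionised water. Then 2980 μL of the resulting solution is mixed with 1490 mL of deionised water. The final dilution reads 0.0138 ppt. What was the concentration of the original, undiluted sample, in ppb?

499 ppb

Overall dilution factor = 12.02 × 6 × 1000 × 501 = 3.61 × 10⁷.
Original = 0.0138 ppt × 3.61 × 10⁷ = 4.99 × 10⁵ ppt = 499 ppb.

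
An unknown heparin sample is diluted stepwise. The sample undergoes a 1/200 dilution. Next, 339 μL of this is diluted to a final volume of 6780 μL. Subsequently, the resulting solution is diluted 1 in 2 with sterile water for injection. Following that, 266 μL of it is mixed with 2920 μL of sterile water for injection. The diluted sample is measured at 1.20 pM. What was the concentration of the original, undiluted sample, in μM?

Overall dilution factor = 200 × 20 × 2 × 11.98 = 9.58 × 10⁴.
Original = 1.20 pM × 9.58 × 10⁴ = 1.15 × 10⁵ pM = 0.115 μM.

0.115 μM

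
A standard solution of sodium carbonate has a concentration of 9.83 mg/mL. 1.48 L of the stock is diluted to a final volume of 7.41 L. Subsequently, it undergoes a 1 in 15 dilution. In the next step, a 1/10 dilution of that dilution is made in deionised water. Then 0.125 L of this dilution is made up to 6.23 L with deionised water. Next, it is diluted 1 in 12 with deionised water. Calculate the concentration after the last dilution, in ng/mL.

21.9 ng/mL

Overall dilution factor = 5.007 × 15 × 10 × 49.84 × 12 = 4.49 × 10⁵.
9.83 mg/mL / 4.49 × 10⁵ = 2.19 × 10⁻⁵ mg/mL = 21.9 ng/mL.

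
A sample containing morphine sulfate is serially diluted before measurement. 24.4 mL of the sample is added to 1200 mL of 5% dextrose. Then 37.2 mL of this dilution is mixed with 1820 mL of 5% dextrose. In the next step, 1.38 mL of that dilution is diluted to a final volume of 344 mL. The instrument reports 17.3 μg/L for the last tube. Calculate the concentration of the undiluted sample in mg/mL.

Overall dilution factor = 50.18 × 49.92 × 249.3 = 6.24 × 10⁵.
Original = 17.3 μg/L × 6.24 × 10⁵ = 1.08 × 10⁷ μg/L = 10.8 mg/mL.

10.8 mg/mL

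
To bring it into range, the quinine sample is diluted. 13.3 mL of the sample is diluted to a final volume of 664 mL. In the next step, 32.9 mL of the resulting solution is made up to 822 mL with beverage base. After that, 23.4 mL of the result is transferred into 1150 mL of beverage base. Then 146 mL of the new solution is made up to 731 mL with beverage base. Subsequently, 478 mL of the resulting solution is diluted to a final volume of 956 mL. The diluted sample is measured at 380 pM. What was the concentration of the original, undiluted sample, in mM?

0.238 mM

Overall dilution factor = 49.92 × 24.98 × 50.15 × 5.007 × 2 = 6.26 × 10⁵.
Original = 380 pM × 6.26 × 10⁵ = 2.38 × 10⁸ pM = 0.238 mM.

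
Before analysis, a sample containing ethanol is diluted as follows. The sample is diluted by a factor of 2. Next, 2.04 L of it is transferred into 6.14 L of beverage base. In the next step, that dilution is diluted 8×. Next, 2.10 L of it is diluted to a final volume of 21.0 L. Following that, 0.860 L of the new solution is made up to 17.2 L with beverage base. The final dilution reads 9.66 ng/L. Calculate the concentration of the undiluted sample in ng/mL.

124 ng/mL

Overall dilution factor = 2 × 4.010 × 8 × 10 × 20 = 1.28 × 10⁴.
Original = 9.66 ng/L × 1.28 × 10⁴ = 1.24 × 10⁵ ng/L = 124 ng/mL.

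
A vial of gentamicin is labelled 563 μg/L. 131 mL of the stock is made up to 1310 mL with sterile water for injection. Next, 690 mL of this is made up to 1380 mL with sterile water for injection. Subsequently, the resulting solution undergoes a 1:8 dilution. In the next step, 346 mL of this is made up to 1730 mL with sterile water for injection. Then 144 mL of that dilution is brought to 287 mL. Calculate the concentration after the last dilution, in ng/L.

Overall dilution factor = 10 × 2 × 8 × 5 × 1.993 = 1594.
563 μg/L / 1594 = 0.353 μg/L = 353 ng/L.

353 ng/L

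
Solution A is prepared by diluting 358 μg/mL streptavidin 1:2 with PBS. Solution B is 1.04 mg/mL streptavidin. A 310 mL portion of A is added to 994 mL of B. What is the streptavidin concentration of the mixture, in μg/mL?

C_A = 358 μg/mL / 2 = 179 μg/mL.
C_B = 1.04 mg/mL = 1040 μg/mL.
C_mix = (C_A·V_A + C_B·V_B)/(V_A + V_B) = (179×310 + 1040×994) / 1304 = 835 μg/mL.

835 μg/mL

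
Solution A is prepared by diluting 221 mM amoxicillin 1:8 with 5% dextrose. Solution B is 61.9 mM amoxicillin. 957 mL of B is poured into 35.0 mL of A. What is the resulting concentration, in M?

0.0607 M

C_A = 221 mM / 8 = 27.6 mM.
C_mix = (C_A·V_A + C_B·V_B)/(V_A + V_B) = (27.6×35.0 + 61.9×957) / 992.0 = 60.7 mM = 0.0607 M.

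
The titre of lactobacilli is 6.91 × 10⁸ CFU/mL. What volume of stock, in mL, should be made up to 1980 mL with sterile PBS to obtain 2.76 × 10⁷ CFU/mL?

V₁ = C₂V₂/C₁ = 2.76 × 10⁷ × 1980 / 6.91 × 10⁸ = 79.1 mL.

79.1 mL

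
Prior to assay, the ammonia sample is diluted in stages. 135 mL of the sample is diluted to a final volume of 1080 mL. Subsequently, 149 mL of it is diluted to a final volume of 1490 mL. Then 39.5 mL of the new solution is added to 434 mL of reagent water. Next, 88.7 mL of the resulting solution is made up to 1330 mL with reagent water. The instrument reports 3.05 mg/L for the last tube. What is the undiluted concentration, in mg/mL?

Overall dilution factor = 8 × 10 × 11.99 × 14.99 = 1.44 × 10⁴.
Original = 3.05 mg/L × 1.44 × 10⁴ = 4.39 × 10⁴ mg/L = 43.9 mg/mL.

43.9 mg/mL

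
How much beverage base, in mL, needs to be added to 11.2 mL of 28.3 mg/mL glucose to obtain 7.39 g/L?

7.39 g/L = 7.39 mg/mL.
V₂ = C₁V₁/C₂ = 28.3 × 11.2 / 7.39 = 42.9 mL.
Diluent to add = V₂ − V₁ = 42.9 − 11.2 = 31.7 mL.

31.7 mL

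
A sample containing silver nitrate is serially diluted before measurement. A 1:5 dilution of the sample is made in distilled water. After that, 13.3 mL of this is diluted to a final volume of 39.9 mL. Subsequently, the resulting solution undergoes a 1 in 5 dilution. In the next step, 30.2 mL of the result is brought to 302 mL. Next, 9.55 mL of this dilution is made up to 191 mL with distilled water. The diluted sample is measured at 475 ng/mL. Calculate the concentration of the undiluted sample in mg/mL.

Overall dilution factor = 5 × 3 × 5 × 10 × 20 = 1.50 × 10⁴.
Original = 475 ng/mL × 1.50 × 10⁴ = 7.12 × 10⁶ ng/mL = 7.12 mg/mL.

7.12 mg/mL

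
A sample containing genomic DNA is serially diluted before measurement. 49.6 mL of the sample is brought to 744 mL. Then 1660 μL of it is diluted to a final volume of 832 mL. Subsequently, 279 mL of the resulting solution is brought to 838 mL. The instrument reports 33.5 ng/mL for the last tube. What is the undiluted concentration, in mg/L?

Overall dilution factor = 15 × 501.2 × 3.004 = 2.26 × 10⁴.
Original = 33.5 ng/mL × 2.26 × 10⁴ = 7.56 × 10⁵ ng/mL = 756 mg/L.

756 mg/L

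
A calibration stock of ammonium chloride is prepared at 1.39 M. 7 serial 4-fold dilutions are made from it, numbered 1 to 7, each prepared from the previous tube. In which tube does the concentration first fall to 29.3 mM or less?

Tube n has concentration 1.39 M / 4ⁿ.
Need 4ⁿ ≥ 1.39 M / 29.3 mM = 47.4, so n ≥ 2.78.
First such tube: n = 3.

tube 3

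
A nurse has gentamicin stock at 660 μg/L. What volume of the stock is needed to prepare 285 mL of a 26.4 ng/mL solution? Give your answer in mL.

11.4 mL

26.4 ng/mL = 26.4 μg/L.
V₁ = C₂V₂/C₁ = 26.4 × 285 / 660 = 11.4 mL.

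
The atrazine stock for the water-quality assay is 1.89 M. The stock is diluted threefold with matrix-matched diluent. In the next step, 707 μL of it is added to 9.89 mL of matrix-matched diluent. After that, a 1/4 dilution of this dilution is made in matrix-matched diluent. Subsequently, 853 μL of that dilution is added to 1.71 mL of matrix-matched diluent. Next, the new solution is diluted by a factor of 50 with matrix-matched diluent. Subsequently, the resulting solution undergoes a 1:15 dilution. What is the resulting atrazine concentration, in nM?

Overall dilution factor = 3 × 14.99 × 4 × 3.005 × 50 × 15 = 4.05 × 10⁵.
1.89 M / 4.05 × 10⁵ = 4.66 × 10⁻⁶ M = 4660 nM.

4660 nM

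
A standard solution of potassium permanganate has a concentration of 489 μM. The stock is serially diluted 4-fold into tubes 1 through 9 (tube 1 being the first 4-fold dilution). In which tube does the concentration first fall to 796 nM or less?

tube 5

Tube n has concentration 489 μM / 4ⁿ.
Need 4ⁿ ≥ 489 μM / 796 nM = 614, so n ≥ 4.63.
First such tube: n = 5.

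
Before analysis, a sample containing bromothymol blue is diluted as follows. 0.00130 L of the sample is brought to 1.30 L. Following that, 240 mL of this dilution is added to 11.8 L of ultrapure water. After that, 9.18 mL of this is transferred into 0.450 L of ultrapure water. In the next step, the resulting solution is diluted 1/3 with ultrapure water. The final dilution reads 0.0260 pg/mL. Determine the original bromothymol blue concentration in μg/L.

Overall dilution factor = 1000 × 50.17 × 50.02 × 3 = 7.53 × 10⁶.
Original = 0.0260 pg/mL × 7.53 × 10⁶ = 1.96 × 10⁵ pg/mL = 196 μg/L.

196 μg/L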